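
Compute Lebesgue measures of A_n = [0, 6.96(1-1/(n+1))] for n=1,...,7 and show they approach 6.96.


By continuity of measure from below: if A_n increases to A, then m(A_n) -> m(A).
Here A = [0, 6.96], so m(A) = 6.96
Step 1: a_1 = 6.96*(1 - 1/2) = 3.48, m(A_1) = 3.48
Step 2: a_2 = 6.96*(1 - 1/3) = 4.64, m(A_2) = 4.64
Step 3: a_3 = 6.96*(1 - 1/4) = 5.22, m(A_3) = 5.22
Step 4: a_4 = 6.96*(1 - 1/5) = 5.568, m(A_4) = 5.568
Step 5: a_5 = 6.96*(1 - 1/6) = 5.8, m(A_5) = 5.8
Step 6: a_6 = 6.96*(1 - 1/7) = 5.9657, m(A_6) = 5.9657
Step 7: a_7 = 6.96*(1 - 1/8) = 6.09, m(A_7) = 6.09
Limit: m(A_n) -> m([0,6.96]) = 6.96


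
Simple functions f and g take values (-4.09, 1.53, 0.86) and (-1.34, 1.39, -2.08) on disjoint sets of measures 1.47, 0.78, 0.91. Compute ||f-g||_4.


Step 1: Compute differences f_i - g_i:
  -4.09 - -1.34 = -2.75
  1.53 - 1.39 = 0.14
  0.86 - -2.08 = 2.94
Step 2: Compute |diff|^4 * measure for each set:
  |-2.75|^4 * 1.47 = 57.191406 * 1.47 = 84.071367
  |0.14|^4 * 0.78 = 3.841600e-04 * 0.78 = 2.996448e-04
  |2.94|^4 * 0.91 = 74.711821 * 0.91 = 67.987757
Step 3: Sum = 152.059424
Step 4: ||f-g||_4 = (152.059424)^(1/4) = 3.511586


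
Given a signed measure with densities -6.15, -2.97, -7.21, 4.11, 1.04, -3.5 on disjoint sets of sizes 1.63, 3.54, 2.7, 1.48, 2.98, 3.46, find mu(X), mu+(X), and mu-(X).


Step 1: Compute signed measure on each set:
  Set 1: -6.15 * 1.63 = -10.0245
  Set 2: -2.97 * 3.54 = -10.5138
  Set 3: -7.21 * 2.7 = -19.467
  Set 4: 4.11 * 1.48 = 6.0828
  Set 5: 1.04 * 2.98 = 3.0992
  Set 6: -3.5 * 3.46 = -12.11
Step 2: Total signed measure = (-10.0245) + (-10.5138) + (-19.467) + (6.0828) + (3.0992) + (-12.11)
     = -42.9333
Step 3: Positive part mu+(X) = sum of positive contributions = 9.182
Step 4: Negative part mu-(X) = |sum of negative contributions| = 52.1153


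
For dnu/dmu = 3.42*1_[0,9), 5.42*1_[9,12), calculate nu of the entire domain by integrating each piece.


Integrate each piece of the Radon-Nikodym derivative:
Step 1: integral_0^9 3.42 dx = 3.42*(9-0) = 3.42*9 = 30.78
Step 2: integral_9^12 5.42 dx = 5.42*(12-9) = 5.42*3 = 16.26
Total: 30.78 + 16.26 = 47.04


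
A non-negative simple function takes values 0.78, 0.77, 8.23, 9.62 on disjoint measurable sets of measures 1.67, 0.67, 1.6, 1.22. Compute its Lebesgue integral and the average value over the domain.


Step 1: Integral = sum(value_i * measure_i)
= 0.78*1.67 + 0.77*0.67 + 8.23*1.6 + 9.62*1.22
= 1.3026 + 0.5159 + 13.168 + 11.7364
= 26.7229
Step 2: Total measure of domain = 1.67 + 0.67 + 1.6 + 1.22 = 5.16
Step 3: Average value = 26.7229 / 5.16 = 5.178857


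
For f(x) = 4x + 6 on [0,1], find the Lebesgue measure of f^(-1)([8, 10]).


f^(-1)([8, 10]) = {x : 8 <= 4x + 6 <= 10}
Solving: (8 - 6)/4 <= x <= (10 - 6)/4
= [0.5, 1]
Intersecting with [0,1]: [0.5, 1]
Measure = 1 - 0.5 = 0.5


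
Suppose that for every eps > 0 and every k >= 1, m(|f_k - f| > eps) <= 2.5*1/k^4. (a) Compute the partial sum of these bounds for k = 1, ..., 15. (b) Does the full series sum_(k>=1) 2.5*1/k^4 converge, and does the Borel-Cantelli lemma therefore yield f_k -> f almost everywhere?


Step 1: List the terms 2.5*1/k^4 for k = 1 to 15:
  k=1: 2.5
  k=2: 0.15625
  k=3: 0.030864
  k=4: 0.009766
  k=5: 0.004
  k=6: 0.001929
  k=7: 0.001041
  k=8: 6.103516e-04
  k=9: 3.810395e-04
  k=10: 2.500000e-04
  k=11: 1.707534e-04
  k=12: 1.205633e-04
  k=13: 8.753195e-05
  k=14: 6.507705e-05
  k=15: 4.938272e-05
Step 2: Partial sum = 2.5 + 0.15625 + 0.030864 + 0.009766 + 0.004 + 0.001929 + 0.001041 + 6.103516e-04 + 3.810395e-04 + 2.500000e-04 + 1.707534e-04 + 1.205633e-04 + 8.753195e-05 + 6.507705e-05 + 4.938272e-05
     = 2.705585
Step 3: The full series sum_(k>=1) 2.5*1/k^4 converges (p-series with p = 4 > 1; a constant multiple of a convergent series converges).
Step 4: Fix eps > 0. Since sum_k m(|f_k - f| > eps) < infinity, the Borel-Cantelli lemma gives
        m(limsup_k {|f_k - f| > eps}) = 0, i.e. for a.e. x, |f_k(x) - f(x)| <= eps for all large k.
        Applying this with eps = 1/j for j = 1, 2, ... and intersecting the countably many full-measure sets,
        for a.e. x we get limsup_k |f_k(x) - f(x)| <= 1/j for every j, hence f_k -> f almost everywhere.
Conclusion: series converges; Borel-Cantelli yields f_k -> f a.e.


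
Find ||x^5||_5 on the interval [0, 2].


Step 1: ||f||_5 = (integral_0^2 |x^5|^5 dx)^(1/5)
     = (integral_0^2 x^25 dx)^(1/5)
Step 2: integral_0^2 x^25 dx = [x^26/(26)] from 0 to 2 = 2^26/26
     = 67108864/26 = 2.581110e+06
Step 3: ||f||_5 = (2.581110e+06)^(1/5) = 19.158491


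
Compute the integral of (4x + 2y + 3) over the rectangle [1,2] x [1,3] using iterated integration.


By Fubini, integrate in x first, then y.
Step 1: Fix y, integrate over x in [1,2]:
  integral(4x + 2y + 3, x=1..2)
  = 4*(2^2 - 1^2)/2 + (2y + 3)*(2 - 1)
  = 6 + (2y + 3)*1
  = 6 + 2y + 3
  = 9 + 2y
Step 2: Integrate over y in [1,3]:
  integral(9 + 2y, y=1..3)
  = 9*2 + 2*(3^2 - 1^2)/2
  = 18 + 8
  = 26


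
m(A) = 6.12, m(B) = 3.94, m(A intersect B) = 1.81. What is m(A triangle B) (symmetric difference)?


m(A Delta B) = m(A) + m(B) - 2*m(A n B)
= 6.12 + 3.94 - 2*1.81
= 6.12 + 3.94 - 3.62
= 6.44


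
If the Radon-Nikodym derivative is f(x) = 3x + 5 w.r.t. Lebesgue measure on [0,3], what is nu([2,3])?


nu(A) = integral_A (dnu/dmu) dmu = integral_2^3 (3x + 5) dx
Step 1: Antiderivative F(x) = (3/2)x^2 + 5x
Step 2: F(3) = (3/2)*3^2 + 5*3 = 13.5 + 15 = 28.5
Step 3: F(2) = (3/2)*2^2 + 5*2 = 6 + 10 = 16
Step 4: nu([2,3]) = F(3) - F(2) = 28.5 - 16 = 12.5


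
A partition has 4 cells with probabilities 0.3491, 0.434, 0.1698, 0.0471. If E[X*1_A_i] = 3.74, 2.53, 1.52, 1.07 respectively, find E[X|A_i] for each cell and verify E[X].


For each cell A_i: E[X|A_i] = E[X*1_A_i] / P(A_i)
Step 1: E[X|A_1] = 3.74 / 0.3491 = 10.713263
Step 2: E[X|A_2] = 2.53 / 0.434 = 5.829493
Step 3: E[X|A_3] = 1.52 / 0.1698 = 8.951708
Step 4: E[X|A_4] = 1.07 / 0.0471 = 22.717622
Verification: E[X] = sum E[X*1_A_i] = 3.74 + 2.53 + 1.52 + 1.07 = 8.86


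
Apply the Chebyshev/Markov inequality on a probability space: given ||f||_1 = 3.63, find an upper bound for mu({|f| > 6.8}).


Chebyshev/Markov inequality: mu(|f| > eps) <= (||f||_p / eps)^p
Step 1: ||f||_1 / eps = 3.63 / 6.8 = 0.533824
Step 2: Raise to power p = 1:
  (0.533824)^1 = 0.533824
Step 3: Therefore mu(|f| > 6.8) <= 0.533824


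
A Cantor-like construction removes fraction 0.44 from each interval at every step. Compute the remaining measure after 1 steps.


Step 1: At each step, fraction remaining = 1 - 0.44 = 0.56
Step 2: After 1 steps, measure = (0.56)^1
Step 3: Computing the power step by step:
  After step 1: 0.56
Result = 0.56


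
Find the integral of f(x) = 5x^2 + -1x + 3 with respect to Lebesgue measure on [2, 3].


The Lebesgue integral of a Riemann-integrable function agrees with the Riemann integral.
Antiderivative F(x) = (5/3)x^3 + (-1/2)x^2 + 3x
F(3) = (5/3)*3^3 + (-1/2)*3^2 + 3*3
     = (5/3)*27 + (-1/2)*9 + 3*3
     = 45 + -4.5 + 9
     = 49.5
F(2) = 17.333333
Integral = F(3) - F(2) = 49.5 - 17.333333 = 32.166667


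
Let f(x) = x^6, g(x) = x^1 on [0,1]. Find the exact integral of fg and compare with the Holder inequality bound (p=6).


Step 1: Exact integral of f*g = integral(x^7, 0, 1) = 1/8
     = 0.125
Step 2: Holder bound with p=6, q=1.2:
  ||f||_p = (integral x^36 dx)^(1/6) = (1/37)^(1/6) = 0.547814
  ||g||_q = (integral x^1.2 dx)^(1/1.2) = (1/2.2)^(1/1.2) = 0.518379
Step 3: Holder bound = ||f||_p * ||g||_q = 0.547814 * 0.518379 = 0.283975
Verification: 0.125 <= 0.283975 (Holder holds)


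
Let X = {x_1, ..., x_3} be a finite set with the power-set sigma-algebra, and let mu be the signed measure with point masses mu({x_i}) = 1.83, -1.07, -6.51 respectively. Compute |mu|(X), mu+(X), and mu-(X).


Step 1: Every measurable set is a union of atoms (the cells / points), so a Hahn decomposition is
  obtained by grouping atoms by sign: P = union of atoms with mu > 0, N = union of the remaining atoms.
  Atoms in P (indices): 1;  atoms in N (indices): 2, 3
  Positive values: 1.83
  Negative values: -1.07, -6.51
Step 2: mu+(X) = mu(P) = sum of positive atom values = 1.83
Step 3: mu-(X) = -mu(N) = sum of |negative atom values| = 7.58
Step 4: |mu|(X) = mu+(X) + mu-(X) = 1.83 + 7.58 = 9.41


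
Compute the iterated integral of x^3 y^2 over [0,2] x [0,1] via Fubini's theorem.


By Fubini's theorem, the double integral factors as a product of single integrals:
Step 1: integral_0^2 x^3 dx = [x^4/4] from 0 to 2
     = 2^4/4 = 4
Step 2: integral_0^1 y^2 dy = [y^3/3] from 0 to 1
     = 1^3/3 = 0.333333
Step 3: Double integral = 4 * 0.333333 = 1.333333


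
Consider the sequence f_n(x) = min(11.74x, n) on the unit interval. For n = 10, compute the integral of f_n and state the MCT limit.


f(x) = 11.74x on [0,1]; f_n(x) = min(11.74x, n). At n = 10:
Step 1: f(x) reaches 10 at x = 10/11.74 = 0.851789
Step 2: integral(f_10) = integral(11.74x, 0, 0.851789) + integral(10, 0.851789, 1)
       = 11.74*0.851789^2/2 + 10*(1 - 0.851789)
       = 4.258944 + 1.482112
       = 5.741056
Step 3: As n -> infinity, f_n increases to f, so by MCT integral(f_n) -> integral(f) = 11.74/2 = 5.87.
Convergence: integral(f_10) = 5.741056 -> 5.87 as n -> infinity


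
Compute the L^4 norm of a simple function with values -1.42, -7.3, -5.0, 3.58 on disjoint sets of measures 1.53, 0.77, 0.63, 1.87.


Step 1: Compute |f_i|^4 for each value:
  |-1.42|^4 = 4.065869
  |-7.3|^4 = 2839.8241
  |-5.0|^4 = 625
  |3.58|^4 = 164.260109
Step 2: Multiply by measures and sum:
  4.065869 * 1.53 = 6.22078
  2839.8241 * 0.77 = 2186.664557
  625 * 0.63 = 393.75
  164.260109 * 1.87 = 307.166404
Sum = 6.22078 + 2186.664557 + 393.75 + 307.166404 = 2893.80174
Step 3: Take the p-th root:
||f||_4 = (2893.80174)^(1/4) = 7.334444


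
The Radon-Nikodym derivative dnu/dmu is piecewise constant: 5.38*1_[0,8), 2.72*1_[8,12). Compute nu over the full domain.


Integrate each piece of the Radon-Nikodym derivative:
Step 1: integral_0^8 5.38 dx = 5.38*(8-0) = 5.38*8 = 43.04
Step 2: integral_8^12 2.72 dx = 2.72*(12-8) = 2.72*4 = 10.88
Total: 43.04 + 10.88 = 53.92


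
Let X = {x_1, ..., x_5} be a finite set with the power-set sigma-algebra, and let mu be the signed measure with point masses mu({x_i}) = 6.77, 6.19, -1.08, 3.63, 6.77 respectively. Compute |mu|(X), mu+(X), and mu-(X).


Step 1: Every measurable set is a union of atoms (the cells / points), so a Hahn decomposition is
  obtained by grouping atoms by sign: P = union of atoms with mu > 0, N = union of the remaining atoms.
  Atoms in P (indices): 1, 2, 4, 5;  atoms in N (indices): 3
  Positive values: 6.77, 6.19, 3.63, 6.77
  Negative values: -1.08
Step 2: mu+(X) = mu(P) = sum of positive atom values = 23.36
Step 3: mu-(X) = -mu(N) = sum of |negative atom values| = 1.08
Step 4: |mu|(X) = mu+(X) + mu-(X) = 23.36 + 1.08 = 24.44


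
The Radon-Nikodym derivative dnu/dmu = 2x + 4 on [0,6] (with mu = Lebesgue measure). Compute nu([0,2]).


nu(A) = integral_A (dnu/dmu) dmu = integral_0^2 (2x + 4) dx
Step 1: Antiderivative F(x) = (2/2)x^2 + 4x
Step 2: F(2) = (2/2)*2^2 + 4*2 = 4 + 8 = 12
Step 3: F(0) = (2/2)*0^2 + 4*0 = 0.0 + 0 = 0.0
Step 4: nu([0,2]) = F(2) - F(0) = 12 - 0.0 = 12


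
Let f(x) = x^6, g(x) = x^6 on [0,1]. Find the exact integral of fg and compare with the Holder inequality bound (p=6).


Step 1: Exact integral of f*g = integral(x^12, 0, 1) = 1/13
     = 0.076923
Step 2: Holder bound with p=6, q=1.2:
  ||f||_p = (integral x^36 dx)^(1/6) = (1/37)^(1/6) = 0.547814
  ||g||_q = (integral x^7.2 dx)^(1/1.2) = (1/8.2)^(1/1.2) = 0.173176
Step 3: Holder bound = ||f||_p * ||g||_q = 0.547814 * 0.173176 = 0.094868
Verification: 0.076923 <= 0.094868 (Holder holds)


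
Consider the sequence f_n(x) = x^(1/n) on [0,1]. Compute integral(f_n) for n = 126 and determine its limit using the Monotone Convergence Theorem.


At n = 126: f_126(x) = x^(1/126).
Step 1: integral(x^(1/126), 0, 1) = [x^(1/126+1) / (1/126+1)] from 0 to 1
     = 1 / (1/126 + 1) = 1 / ((126+1)/126) = 126/(126+1)
     = 126/127 = 0.992126
Step 2: As n -> infinity, f_n(x) = x^(1/n) -> 1 for x in (0,1], and f_n is increasing in n.
By MCT, lim_n integral(f_n) = integral(lim_n f_n) = integral(1, 0, 1) = 1.
Step 3: Verify convergence: 126/127 = 0.992126 -> 1


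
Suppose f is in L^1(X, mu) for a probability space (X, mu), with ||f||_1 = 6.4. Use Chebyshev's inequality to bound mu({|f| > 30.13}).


Chebyshev/Markov inequality: mu(|f| > eps) <= (||f||_p / eps)^p
Step 1: ||f||_1 / eps = 6.4 / 30.13 = 0.212413
Step 2: Raise to power p = 1:
  (0.212413)^1 = 0.212413
Step 3: Therefore mu(|f| > 30.13) <= 0.212413


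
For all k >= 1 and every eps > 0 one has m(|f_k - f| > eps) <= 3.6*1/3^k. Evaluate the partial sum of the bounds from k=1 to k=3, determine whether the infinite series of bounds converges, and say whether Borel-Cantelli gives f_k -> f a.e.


Step 1: List the terms 3.6*1/3^k for k = 1 to 3:
  k=1: 1.2
  k=2: 0.4
  k=3: 0.133333
Step 2: Partial sum = 1.2 + 0.4 + 0.133333
     = 1.733333
Step 3: The full series sum_(k>=1) 3.6*1/3^k converges (geometric series with ratio 1/3 < 1; a constant multiple of a convergent series converges).
Step 4: Fix eps > 0. Since sum_k m(|f_k - f| > eps) < infinity, the Borel-Cantelli lemma gives
        m(limsup_k {|f_k - f| > eps}) = 0, i.e. for a.e. x, |f_k(x) - f(x)| <= eps for all large k.
        Applying this with eps = 1/j for j = 1, 2, ... and intersecting the countably many full-measure sets,
        for a.e. x we get limsup_k |f_k(x) - f(x)| <= 1/j for every j, hence f_k -> f almost everywhere.
Conclusion: series converges; Borel-Cantelli yields f_k -> f a.e.


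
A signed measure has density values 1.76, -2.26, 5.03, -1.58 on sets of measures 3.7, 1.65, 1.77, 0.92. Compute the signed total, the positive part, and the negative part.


Step 1: Compute signed measure on each set:
  Set 1: 1.76 * 3.7 = 6.512
  Set 2: -2.26 * 1.65 = -3.729
  Set 3: 5.03 * 1.77 = 8.9031
  Set 4: -1.58 * 0.92 = -1.4536
Step 2: Total signed measure = (6.512) + (-3.729) + (8.9031) + (-1.4536)
     = 10.2325
Step 3: Positive part mu+(X) = sum of positive contributions = 15.4151
Step 4: Negative part mu-(X) = |sum of negative contributions| = 5.1826


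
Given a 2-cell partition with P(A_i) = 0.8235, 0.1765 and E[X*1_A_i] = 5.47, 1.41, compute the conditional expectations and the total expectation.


For each cell A_i: E[X|A_i] = E[X*1_A_i] / P(A_i)
Step 1: E[X|A_1] = 5.47 / 0.8235 = 6.64238
Step 2: E[X|A_2] = 1.41 / 0.1765 = 7.988669
Verification: E[X] = sum E[X*1_A_i] = 5.47 + 1.41 = 6.88


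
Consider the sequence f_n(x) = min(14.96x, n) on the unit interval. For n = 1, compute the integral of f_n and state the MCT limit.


f(x) = 14.96x on [0,1]; f_n(x) = min(14.96x, n). At n = 1:
Step 1: f(x) reaches 1 at x = 1/14.96 = 0.066845
Step 2: integral(f_1) = integral(14.96x, 0, 0.066845) + integral(1, 0.066845, 1)
       = 14.96*0.066845^2/2 + 1*(1 - 0.066845)
       = 0.033422 + 0.933155
       = 0.966578
Step 3: As n -> infinity, f_n increases to f, so by MCT integral(f_n) -> integral(f) = 14.96/2 = 7.48.
Convergence: integral(f_1) = 0.966578 -> 7.48 as n -> infinity


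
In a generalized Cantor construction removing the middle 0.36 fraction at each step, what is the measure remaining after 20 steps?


Step 1: At each step, fraction remaining = 1 - 0.36 = 0.64
Step 2: After 20 steps, measure = (0.64)^20
Result = 1.329228e-04


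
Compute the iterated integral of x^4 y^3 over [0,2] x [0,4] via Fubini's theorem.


By Fubini's theorem, the double integral factors as a product of single integrals:
Step 1: integral_0^2 x^4 dx = [x^5/5] from 0 to 2
     = 2^5/5 = 6.4
Step 2: integral_0^4 y^3 dy = [y^4/4] from 0 to 4
     = 4^4/4 = 64
Step 3: Double integral = 6.4 * 64 = 409.6


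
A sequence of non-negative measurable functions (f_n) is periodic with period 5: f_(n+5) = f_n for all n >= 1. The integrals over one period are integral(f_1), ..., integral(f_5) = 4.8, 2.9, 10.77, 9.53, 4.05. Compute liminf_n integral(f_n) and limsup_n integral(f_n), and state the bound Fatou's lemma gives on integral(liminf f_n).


The sequence (integral(f_n)) is periodic with period 5, repeating the values 4.8, 2.9, 10.77, 9.53, 4.05 indefinitely.
Step 1: For a periodic sequence, every tail (a_m, a_(m+1), ...) contains all 5 period values infinitely often.
Step 2: Hence inf of every tail = min of the period values = min(4.8, 2.9, 10.77, 9.53, 4.05) = 2.9.
        liminf_n integral(f_n) = sup over m of (inf of tail from m) = 2.9.
Step 3: Similarly sup of every tail = max of the period values = 10.77.
        limsup_n integral(f_n) = 10.77.
Step 4: Fatou's lemma: integral(liminf_n f_n) <= liminf_n integral(f_n) = 2.9.
        So the integral of the pointwise liminf is at most 2.9.


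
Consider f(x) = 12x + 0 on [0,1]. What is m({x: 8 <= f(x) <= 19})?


f^(-1)([8, 19]) = {x : 8 <= 12x + 0 <= 19}
Solving: (8 - 0)/12 <= x <= (19 - 0)/12
= [0.666667, 1.583333]
Intersecting with [0,1]: [0.666667, 1]
Measure = 1 - 0.666667 = 0.333333


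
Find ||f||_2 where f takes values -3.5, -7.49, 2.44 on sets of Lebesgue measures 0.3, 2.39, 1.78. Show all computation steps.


Step 1: Compute |f_i|^2 for each value:
  |-3.5|^2 = 12.25
  |-7.49|^2 = 56.1001
  |2.44|^2 = 5.9536
Step 2: Multiply by measures and sum:
  12.25 * 0.3 = 3.675
  56.1001 * 2.39 = 134.079239
  5.9536 * 1.78 = 10.597408
Sum = 3.675 + 134.079239 + 10.597408 = 148.351647
Step 3: Take the p-th root:
||f||_2 = (148.351647)^(1/2) = 12.179969


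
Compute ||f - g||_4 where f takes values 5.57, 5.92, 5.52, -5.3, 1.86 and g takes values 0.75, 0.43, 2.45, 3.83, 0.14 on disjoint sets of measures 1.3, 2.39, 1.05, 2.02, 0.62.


Step 1: Compute differences f_i - g_i:
  5.57 - 0.75 = 4.82
  5.92 - 0.43 = 5.49
  5.52 - 2.45 = 3.07
  -5.3 - 3.83 = -9.13
  1.86 - 0.14 = 1.72
Step 2: Compute |diff|^4 * measure for each set:
  |4.82|^4 * 1.3 = 539.74441 * 1.3 = 701.667733
  |5.49|^4 * 2.39 = 908.425628 * 2.39 = 2171.137251
  |3.07|^4 * 1.05 = 88.82874 * 1.05 = 93.270177
  |-9.13|^4 * 2.02 = 6948.372778 * 2.02 = 14035.713011
  |1.72|^4 * 0.62 = 8.752131 * 0.62 = 5.426321
Step 3: Sum = 17007.214492
Step 4: ||f-g||_4 = (17007.214492)^(1/4) = 11.419795


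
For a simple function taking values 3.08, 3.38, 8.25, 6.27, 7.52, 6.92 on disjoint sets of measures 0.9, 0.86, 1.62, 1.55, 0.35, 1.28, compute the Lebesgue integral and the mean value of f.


Step 1: Integral = sum(value_i * measure_i)
= 3.08*0.9 + 3.38*0.86 + 8.25*1.62 + 6.27*1.55 + 7.52*0.35 + 6.92*1.28
= 2.772 + 2.9068 + 13.365 + 9.7185 + 2.632 + 8.8576
= 40.2519
Step 2: Total measure of domain = 0.9 + 0.86 + 1.62 + 1.55 + 0.35 + 1.28 = 6.56
Step 3: Average value = 40.2519 / 6.56 = 6.13596


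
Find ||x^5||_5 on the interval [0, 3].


Step 1: ||f||_5 = (integral_0^3 |x^5|^5 dx)^(1/5)
     = (integral_0^3 x^25 dx)^(1/5)
Step 2: integral_0^3 x^25 dx = [x^26/(26)] from 0 to 3 = 3^26/26
     = 2541865828329/26 = 9.776407e+10
Step 3: ||f||_5 = (9.776407e+10)^(1/5) = 157.774152


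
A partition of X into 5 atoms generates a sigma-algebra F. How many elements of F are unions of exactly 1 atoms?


Each element of F is a union of some subset of the 5 atoms.
Elements that are unions of exactly 1 atoms correspond to 1-element subsets of the 5 atoms.
Count = C(5, 1) = 5! / (1! * 4!) = 5.


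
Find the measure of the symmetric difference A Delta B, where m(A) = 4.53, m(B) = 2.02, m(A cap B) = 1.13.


m(A Delta B) = m(A) + m(B) - 2*m(A n B)
= 4.53 + 2.02 - 2*1.13
= 4.53 + 2.02 - 2.26
= 4.29


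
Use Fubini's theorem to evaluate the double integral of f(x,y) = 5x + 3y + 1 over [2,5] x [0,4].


By Fubini, integrate in x first, then y.
Step 1: Fix y, integrate over x in [2,5]:
  integral(5x + 3y + 1, x=2..5)
  = 5*(5^2 - 2^2)/2 + (3y + 1)*(5 - 2)
  = 52.5 + (3y + 1)*3
  = 52.5 + 9y + 3
  = 55.5 + 9y
Step 2: Integrate over y in [0,4]:
  integral(55.5 + 9y, y=0..4)
  = 55.5*4 + 9*(4^2 - 0^2)/2
  = 222 + 72
  = 294


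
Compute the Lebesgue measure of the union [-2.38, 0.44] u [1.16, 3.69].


For pairwise disjoint intervals, m(union) = sum of lengths.
= (0.44 - -2.38) + (3.69 - 1.16)
= 2.82 + 2.53
= 5.35


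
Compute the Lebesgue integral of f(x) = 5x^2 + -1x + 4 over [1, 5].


The Lebesgue integral of a Riemann-integrable function agrees with the Riemann integral.
Antiderivative F(x) = (5/3)x^3 + (-1/2)x^2 + 4x
F(5) = (5/3)*5^3 + (-1/2)*5^2 + 4*5
     = (5/3)*125 + (-1/2)*25 + 4*5
     = 208.333333 + -12.5 + 20
     = 215.833333
F(1) = 5.166667
Integral = F(5) - F(1) = 215.833333 - 5.166667 = 210.666667


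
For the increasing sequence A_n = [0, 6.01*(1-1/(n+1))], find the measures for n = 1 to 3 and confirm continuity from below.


By continuity of measure from below: if A_n increases to A, then m(A_n) -> m(A).
Here A = [0, 6.01], so m(A) = 6.01
Step 1: a_1 = 6.01*(1 - 1/2) = 3.005, m(A_1) = 3.005
Step 2: a_2 = 6.01*(1 - 1/3) = 4.0067, m(A_2) = 4.0067
Step 3: a_3 = 6.01*(1 - 1/4) = 4.5075, m(A_3) = 4.5075
Limit: m(A_n) -> m([0,6.01]) = 6.01


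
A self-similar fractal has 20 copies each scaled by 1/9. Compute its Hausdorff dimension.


For a self-similar set with N copies scaled by 1/r:
dim_H = log(N)/log(r) = log(20)/log(9)
= 2.995732/2.197225
= 1.363417


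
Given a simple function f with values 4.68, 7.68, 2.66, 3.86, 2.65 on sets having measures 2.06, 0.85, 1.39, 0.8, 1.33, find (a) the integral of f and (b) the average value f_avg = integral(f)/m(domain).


Step 1: Integral = sum(value_i * measure_i)
= 4.68*2.06 + 7.68*0.85 + 2.66*1.39 + 3.86*0.8 + 2.65*1.33
= 9.6408 + 6.528 + 3.6974 + 3.088 + 3.5245
= 26.4787
Step 2: Total measure of domain = 2.06 + 0.85 + 1.39 + 0.8 + 1.33 = 6.43
Step 3: Average value = 26.4787 / 6.43 = 4.117994


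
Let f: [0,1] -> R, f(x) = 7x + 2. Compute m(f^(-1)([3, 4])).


f^(-1)([3, 4]) = {x : 3 <= 7x + 2 <= 4}
Solving: (3 - 2)/7 <= x <= (4 - 2)/7
= [0.142857, 0.285714]
Intersecting with [0,1]: [0.142857, 0.285714]
Measure = 0.285714 - 0.142857 = 0.142857


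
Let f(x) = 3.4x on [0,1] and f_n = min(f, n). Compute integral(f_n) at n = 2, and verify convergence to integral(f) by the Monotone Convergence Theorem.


f(x) = 3.4x on [0,1]; f_n(x) = min(3.4x, n). At n = 2:
Step 1: f(x) reaches 2 at x = 2/3.4 = 0.588235
Step 2: integral(f_2) = integral(3.4x, 0, 0.588235) + integral(2, 0.588235, 1)
       = 3.4*0.588235^2/2 + 2*(1 - 0.588235)
       = 0.588235 + 0.823529
       = 1.411765
Step 3: As n -> infinity, f_n increases to f, so by MCT integral(f_n) -> integral(f) = 3.4/2 = 1.7.
Convergence: integral(f_2) = 1.411765 -> 1.7 as n -> infinity


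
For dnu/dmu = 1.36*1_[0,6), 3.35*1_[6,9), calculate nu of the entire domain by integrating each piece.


Integrate each piece of the Radon-Nikodym derivative:
Step 1: integral_0^6 1.36 dx = 1.36*(6-0) = 1.36*6 = 8.16
Step 2: integral_6^9 3.35 dx = 3.35*(9-6) = 3.35*3 = 10.05
Total: 8.16 + 10.05 = 18.21


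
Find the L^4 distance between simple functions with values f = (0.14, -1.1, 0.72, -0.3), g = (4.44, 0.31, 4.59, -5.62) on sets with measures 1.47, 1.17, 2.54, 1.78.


Step 1: Compute differences f_i - g_i:
  0.14 - 4.44 = -4.3
  -1.1 - 0.31 = -1.41
  0.72 - 4.59 = -3.87
  -0.3 - -5.62 = 5.32
Step 2: Compute |diff|^4 * measure for each set:
  |-4.3|^4 * 1.47 = 341.8801 * 1.47 = 502.563747
  |-1.41|^4 * 1.17 = 3.952542 * 1.17 = 4.624474
  |-3.87|^4 * 2.54 = 224.307534 * 2.54 = 569.741135
  |5.32|^4 * 1.78 = 801.025846 * 1.78 = 1425.826005
Step 3: Sum = 2502.755362
Step 4: ||f-g||_4 = (2502.755362)^(1/4) = 7.073015


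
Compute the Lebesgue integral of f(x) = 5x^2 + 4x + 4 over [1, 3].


The Lebesgue integral of a Riemann-integrable function agrees with the Riemann integral.
Antiderivative F(x) = (5/3)x^3 + (4/2)x^2 + 4x
F(3) = (5/3)*3^3 + (4/2)*3^2 + 4*3
     = (5/3)*27 + (4/2)*9 + 4*3
     = 45 + 18 + 12
     = 75
F(1) = 7.666667
Integral = F(3) - F(1) = 75 - 7.666667 = 67.333333


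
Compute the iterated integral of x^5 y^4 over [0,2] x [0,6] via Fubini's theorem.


By Fubini's theorem, the double integral factors as a product of single integrals:
Step 1: integral_0^2 x^5 dx = [x^6/6] from 0 to 2
     = 2^6/6 = 10.666667
Step 2: integral_0^6 y^4 dy = [y^5/5] from 0 to 6
     = 6^5/5 = 1555.2
Step 3: Double integral = 10.666667 * 1555.2 = 16588.8


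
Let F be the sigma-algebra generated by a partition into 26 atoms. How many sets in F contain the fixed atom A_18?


Each element of F is a union of some subset S of the 26 atoms.
The element contains A_18 iff A_18 is in S.
So we count subsets S of {A_1,...,A_26} with A_18 in S: choose freely among the other 25 atoms.
Count = 2^(26-1) = 2^25 = 33554432.


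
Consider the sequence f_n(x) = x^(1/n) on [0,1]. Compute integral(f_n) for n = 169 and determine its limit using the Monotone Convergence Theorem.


At n = 169: f_169(x) = x^(1/169).
Step 1: integral(x^(1/169), 0, 1) = [x^(1/169+1) / (1/169+1)] from 0 to 1
     = 1 / (1/169 + 1) = 1 / ((169+1)/169) = 169/(169+1)
     = 169/170 = 0.994118
Step 2: As n -> infinity, f_n(x) = x^(1/n) -> 1 for x in (0,1], and f_n is increasing in n.
By MCT, lim_n integral(f_n) = integral(lim_n f_n) = integral(1, 0, 1) = 1.
Step 3: Verify convergence: 169/170 = 0.994118 -> 1


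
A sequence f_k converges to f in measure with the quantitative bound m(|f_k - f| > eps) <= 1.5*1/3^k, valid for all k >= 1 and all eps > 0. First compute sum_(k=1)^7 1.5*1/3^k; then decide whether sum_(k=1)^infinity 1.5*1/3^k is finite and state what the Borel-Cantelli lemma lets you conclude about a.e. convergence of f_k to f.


Step 1: List the terms 1.5*1/3^k for k = 1 to 7:
  k=1: 0.5
  k=2: 0.166667
  k=3: 0.055556
  k=4: 0.018519
  k=5: 0.006173
  k=6: 0.002058
  k=7: 6.858711e-04
Step 2: Partial sum = 0.5 + 0.166667 + 0.055556 + 0.018519 + 0.006173 + 0.002058 + 6.858711e-04
     = 0.749657
Step 3: The full series sum_(k>=1) 1.5*1/3^k converges (geometric series with ratio 1/3 < 1; a constant multiple of a convergent series converges).
Step 4: Fix eps > 0. Since sum_k m(|f_k - f| > eps) < infinity, the Borel-Cantelli lemma gives
        m(limsup_k {|f_k - f| > eps}) = 0, i.e. for a.e. x, |f_k(x) - f(x)| <= eps for all large k.
        Applying this with eps = 1/j for j = 1, 2, ... and intersecting the countably many full-measure sets,
        for a.e. x we get limsup_k |f_k(x) - f(x)| <= 1/j for every j, hence f_k -> f almost everywhere.
Conclusion: series converges; Borel-Cantelli yields f_k -> f a.e.


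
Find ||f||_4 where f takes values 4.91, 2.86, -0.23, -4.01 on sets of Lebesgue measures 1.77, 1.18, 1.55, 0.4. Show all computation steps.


Step 1: Compute |f_i|^4 for each value:
  |4.91|^4 = 581.200486
  |2.86|^4 = 66.905856
  |-0.23|^4 = 0.002798
  |-4.01|^4 = 258.569616
Step 2: Multiply by measures and sum:
  581.200486 * 1.77 = 1028.72486
  66.905856 * 1.18 = 78.94891
  0.002798 * 1.55 = 0.004338
  258.569616 * 0.4 = 103.427846
Sum = 1028.72486 + 78.94891 + 0.004338 + 103.427846 = 1211.105954
Step 3: Take the p-th root:
||f||_4 = (1211.105954)^(1/4) = 5.899233


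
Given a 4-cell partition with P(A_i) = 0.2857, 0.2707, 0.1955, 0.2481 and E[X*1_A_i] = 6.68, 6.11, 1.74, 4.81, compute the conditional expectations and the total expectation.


For each cell A_i: E[X|A_i] = E[X*1_A_i] / P(A_i)
Step 1: E[X|A_1] = 6.68 / 0.2857 = 23.381169
Step 2: E[X|A_2] = 6.11 / 0.2707 = 22.571112
Step 3: E[X|A_3] = 1.74 / 0.1955 = 8.900256
Step 4: E[X|A_4] = 4.81 / 0.2481 = 19.387344
Verification: E[X] = sum E[X*1_A_i] = 6.68 + 6.11 + 1.74 + 4.81 = 19.34


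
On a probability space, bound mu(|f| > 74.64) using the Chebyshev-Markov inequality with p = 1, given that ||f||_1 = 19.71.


Chebyshev/Markov inequality: mu(|f| > eps) <= (||f||_p / eps)^p
Step 1: ||f||_1 / eps = 19.71 / 74.64 = 0.264068
Step 2: Raise to power p = 1:
  (0.264068)^1 = 0.264068
Step 3: Therefore mu(|f| > 74.64) <= 0.264068


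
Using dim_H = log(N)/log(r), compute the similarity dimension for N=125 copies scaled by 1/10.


For a self-similar set with N copies scaled by 1/r:
dim_H = log(N)/log(r) = log(125)/log(10)
= 4.828314/2.302585
= 2.09691


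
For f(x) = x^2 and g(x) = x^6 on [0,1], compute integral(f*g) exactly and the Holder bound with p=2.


Step 1: Exact integral of f*g = integral(x^8, 0, 1) = 1/9
     = 0.111111
Step 2: Holder bound with p=2, q=2:
  ||f||_p = (integral x^4 dx)^(1/2) = (1/5)^(1/2) = 0.447214
  ||g||_q = (integral x^12 dx)^(1/2) = (1/13)^(1/2) = 0.27735
Step 3: Holder bound = ||f||_p * ||g||_q = 0.447214 * 0.27735 = 0.124035
Verification: 0.111111 <= 0.124035 (Holder holds)


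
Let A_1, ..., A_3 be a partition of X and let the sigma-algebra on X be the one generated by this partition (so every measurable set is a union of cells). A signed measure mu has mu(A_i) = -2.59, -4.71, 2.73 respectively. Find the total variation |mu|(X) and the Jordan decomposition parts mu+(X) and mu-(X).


Step 1: Every measurable set is a union of atoms (the cells / points), so a Hahn decomposition is
  obtained by grouping atoms by sign: P = union of atoms with mu > 0, N = union of the remaining atoms.
  Atoms in P (indices): 3;  atoms in N (indices): 1, 2
  Positive values: 2.73
  Negative values: -2.59, -4.71
Step 2: mu+(X) = mu(P) = sum of positive atom values = 2.73
Step 3: mu-(X) = -mu(N) = sum of |negative atom values| = 7.3
Step 4: |mu|(X) = mu+(X) + mu-(X) = 2.73 + 7.3 = 10.03


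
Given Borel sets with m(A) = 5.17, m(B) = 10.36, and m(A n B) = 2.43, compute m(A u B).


By inclusion-exclusion: m(A u B) = m(A) + m(B) - m(A n B)
= 5.17 + 10.36 - 2.43
= 13.1


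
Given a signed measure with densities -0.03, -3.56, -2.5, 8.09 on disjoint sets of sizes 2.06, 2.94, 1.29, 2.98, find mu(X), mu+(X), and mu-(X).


Step 1: Compute signed measure on each set:
  Set 1: -0.03 * 2.06 = -0.0618
  Set 2: -3.56 * 2.94 = -10.4664
  Set 3: -2.5 * 1.29 = -3.225
  Set 4: 8.09 * 2.98 = 24.1082
Step 2: Total signed measure = (-0.0618) + (-10.4664) + (-3.225) + (24.1082)
     = 10.355
Step 3: Positive part mu+(X) = sum of positive contributions = 24.1082
Step 4: Negative part mu-(X) = |sum of negative contributions| = 13.7532


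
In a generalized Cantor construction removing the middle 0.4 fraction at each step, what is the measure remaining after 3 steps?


Step 1: At each step, fraction remaining = 1 - 0.4 = 0.6
Step 2: After 3 steps, measure = (0.6)^3
Step 3: Computing the power step by step:
  After step 1: 0.6
  After step 2: 0.36
  After step 3: 0.216
Result = 0.216


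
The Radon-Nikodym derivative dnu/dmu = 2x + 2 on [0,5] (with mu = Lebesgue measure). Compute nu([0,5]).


nu(A) = integral_A (dnu/dmu) dmu = integral_0^5 (2x + 2) dx
Step 1: Antiderivative F(x) = (2/2)x^2 + 2x
Step 2: F(5) = (2/2)*5^2 + 2*5 = 25 + 10 = 35
Step 3: F(0) = (2/2)*0^2 + 2*0 = 0.0 + 0 = 0.0
Step 4: nu([0,5]) = F(5) - F(0) = 35 - 0.0 = 35


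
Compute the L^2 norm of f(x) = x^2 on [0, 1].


Step 1: ||f||_2 = (integral_0^1 |x^2|^2 dx)^(1/2)
     = (integral_0^1 x^4 dx)^(1/2)
Step 2: integral_0^1 x^4 dx = [x^5/(5)] from 0 to 1 = 1^5/5
     = 1/5 = 0.2
Step 3: ||f||_2 = (0.2)^(1/2) = 0.447214


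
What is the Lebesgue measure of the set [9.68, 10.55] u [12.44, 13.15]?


For pairwise disjoint intervals, m(union) = sum of lengths.
= (10.55 - 9.68) + (13.15 - 12.44)
= 0.87 + 0.71
= 1.58


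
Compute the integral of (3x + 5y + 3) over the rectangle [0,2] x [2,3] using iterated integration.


By Fubini, integrate in x first, then y.
Step 1: Fix y, integrate over x in [0,2]:
  integral(3x + 5y + 3, x=0..2)
  = 3*(2^2 - 0^2)/2 + (5y + 3)*(2 - 0)
  = 6 + (5y + 3)*2
  = 6 + 10y + 6
  = 12 + 10y
Step 2: Integrate over y in [2,3]:
  integral(12 + 10y, y=2..3)
  = 12*1 + 10*(3^2 - 2^2)/2
  = 12 + 25
  = 37


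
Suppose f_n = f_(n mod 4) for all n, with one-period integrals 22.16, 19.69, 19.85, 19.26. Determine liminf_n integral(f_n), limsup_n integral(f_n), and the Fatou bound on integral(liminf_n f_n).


The sequence (integral(f_n)) is periodic with period 4, repeating the values 22.16, 19.69, 19.85, 19.26 indefinitely.
Step 1: For a periodic sequence, every tail (a_m, a_(m+1), ...) contains all 4 period values infinitely often.
Step 2: Hence inf of every tail = min of the period values = min(22.16, 19.69, 19.85, 19.26) = 19.26.
        liminf_n integral(f_n) = sup over m of (inf of tail from m) = 19.26.
Step 3: Similarly sup of every tail = max of the period values = 22.16.
        limsup_n integral(f_n) = 22.16.
Step 4: Fatou's lemma: integral(liminf_n f_n) <= liminf_n integral(f_n) = 19.26.
        So the integral of the pointwise liminf is at most 19.26.


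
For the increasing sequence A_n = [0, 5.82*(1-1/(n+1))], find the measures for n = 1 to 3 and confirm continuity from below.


By continuity of measure from below: if A_n increases to A, then m(A_n) -> m(A).
Here A = [0, 5.82], so m(A) = 5.82
Step 1: a_1 = 5.82*(1 - 1/2) = 2.91, m(A_1) = 2.91
Step 2: a_2 = 5.82*(1 - 1/3) = 3.88, m(A_2) = 3.88
Step 3: a_3 = 5.82*(1 - 1/4) = 4.365, m(A_3) = 4.365
Limit: m(A_n) -> m([0,5.82]) = 5.82


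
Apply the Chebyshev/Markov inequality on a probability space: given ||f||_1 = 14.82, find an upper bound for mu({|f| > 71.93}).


Chebyshev/Markov inequality: mu(|f| > eps) <= (||f||_p / eps)^p
Step 1: ||f||_1 / eps = 14.82 / 71.93 = 0.206034
Step 2: Raise to power p = 1:
  (0.206034)^1 = 0.206034
Step 3: Therefore mu(|f| > 71.93) <= 0.206034


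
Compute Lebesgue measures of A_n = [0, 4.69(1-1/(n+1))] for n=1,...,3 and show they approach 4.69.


By continuity of measure from below: if A_n increases to A, then m(A_n) -> m(A).
Here A = [0, 4.69], so m(A) = 4.69
Step 1: a_1 = 4.69*(1 - 1/2) = 2.345, m(A_1) = 2.345
Step 2: a_2 = 4.69*(1 - 1/3) = 3.1267, m(A_2) = 3.1267
Step 3: a_3 = 4.69*(1 - 1/4) = 3.5175, m(A_3) = 3.5175
Limit: m(A_n) -> m([0,4.69]) = 4.69


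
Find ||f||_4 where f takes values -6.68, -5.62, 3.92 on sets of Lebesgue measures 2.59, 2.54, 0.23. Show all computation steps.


Step 1: Compute |f_i|^4 for each value:
  |-6.68|^4 = 1991.158582
  |-5.62|^4 = 997.574323
  |3.92|^4 = 236.126249
Step 2: Multiply by measures and sum:
  1991.158582 * 2.59 = 5157.100727
  997.574323 * 2.54 = 2533.838781
  236.126249 * 0.23 = 54.309037
Sum = 5157.100727 + 2533.838781 + 54.309037 = 7745.248545
Step 3: Take the p-th root:
||f||_4 = (7745.248545)^(1/4) = 9.38121


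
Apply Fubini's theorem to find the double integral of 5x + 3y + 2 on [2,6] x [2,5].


By Fubini, integrate in x first, then y.
Step 1: Fix y, integrate over x in [2,6]:
  integral(5x + 3y + 2, x=2..6)
  = 5*(6^2 - 2^2)/2 + (3y + 2)*(6 - 2)
  = 80 + (3y + 2)*4
  = 80 + 12y + 8
  = 88 + 12y
Step 2: Integrate over y in [2,5]:
  integral(88 + 12y, y=2..5)
  = 88*3 + 12*(5^2 - 2^2)/2
  = 264 + 126
  = 390


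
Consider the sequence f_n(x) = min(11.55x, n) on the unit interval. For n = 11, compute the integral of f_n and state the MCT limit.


f(x) = 11.55x on [0,1]; f_n(x) = min(11.55x, n). At n = 11:
Step 1: f(x) reaches 11 at x = 11/11.55 = 0.952381
Step 2: integral(f_11) = integral(11.55x, 0, 0.952381) + integral(11, 0.952381, 1)
       = 11.55*0.952381^2/2 + 11*(1 - 0.952381)
       = 5.238095 + 0.52381
       = 5.761905
Step 3: As n -> infinity, f_n increases to f, so by MCT integral(f_n) -> integral(f) = 11.55/2 = 5.775.
Convergence: integral(f_11) = 5.761905 -> 5.775 as n -> infinity


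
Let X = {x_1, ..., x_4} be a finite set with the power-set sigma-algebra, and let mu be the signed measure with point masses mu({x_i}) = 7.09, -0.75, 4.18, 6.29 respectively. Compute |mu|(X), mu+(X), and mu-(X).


Step 1: Every measurable set is a union of atoms (the cells / points), so a Hahn decomposition is
  obtained by grouping atoms by sign: P = union of atoms with mu > 0, N = union of the remaining atoms.
  Atoms in P (indices): 1, 3, 4;  atoms in N (indices): 2
  Positive values: 7.09, 4.18, 6.29
  Negative values: -0.75
Step 2: mu+(X) = mu(P) = sum of positive atom values = 17.56
Step 3: mu-(X) = -mu(N) = sum of |negative atom values| = 0.75
Step 4: |mu|(X) = mu+(X) + mu-(X) = 17.56 + 0.75 = 18.31


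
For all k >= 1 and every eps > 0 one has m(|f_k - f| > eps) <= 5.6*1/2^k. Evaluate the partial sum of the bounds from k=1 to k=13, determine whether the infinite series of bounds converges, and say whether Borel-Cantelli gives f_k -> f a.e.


Step 1: List the terms 5.6*1/2^k for k = 1 to 13:
  k=1: 2.8
  k=2: 1.4
  k=3: 0.7
  k=4: 0.35
  k=5: 0.175
  k=6: 0.0875
  k=7: 0.04375
  k=8: 0.021875
  k=9: 0.010937
  k=10: 0.005469
  k=11: 0.002734
  k=12: 0.001367
  k=13: 6.835937e-04
Step 2: Partial sum = 2.8 + 1.4 + 0.7 + 0.35 + 0.175 + 0.0875 + 0.04375 + 0.021875 + 0.010937 + 0.005469 + 0.002734 + 0.001367 + 6.835937e-04
     = 5.599316
Step 3: The full series sum_(k>=1) 5.6*1/2^k converges (geometric series with ratio 1/2 < 1; a constant multiple of a convergent series converges).
Step 4: Fix eps > 0. Since sum_k m(|f_k - f| > eps) < infinity, the Borel-Cantelli lemma gives
        m(limsup_k {|f_k - f| > eps}) = 0, i.e. for a.e. x, |f_k(x) - f(x)| <= eps for all large k.
        Applying this with eps = 1/j for j = 1, 2, ... and intersecting the countably many full-measure sets,
        for a.e. x we get limsup_k |f_k(x) - f(x)| <= 1/j for every j, hence f_k -> f almost everywhere.
Conclusion: series converges; Borel-Cantelli yields f_k -> f a.e.


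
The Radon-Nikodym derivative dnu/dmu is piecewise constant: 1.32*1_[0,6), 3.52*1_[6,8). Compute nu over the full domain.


Integrate each piece of the Radon-Nikodym derivative:
Step 1: integral_0^6 1.32 dx = 1.32*(6-0) = 1.32*6 = 7.92
Step 2: integral_6^8 3.52 dx = 3.52*(8-6) = 3.52*2 = 7.04
Total: 7.92 + 7.04 = 14.96


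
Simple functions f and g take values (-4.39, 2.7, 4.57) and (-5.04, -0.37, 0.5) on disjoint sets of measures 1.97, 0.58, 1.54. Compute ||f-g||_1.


Step 1: Compute differences f_i - g_i:
  -4.39 - -5.04 = 0.65
  2.7 - -0.37 = 3.07
  4.57 - 0.5 = 4.07
Step 2: Compute |diff|^1 * measure for each set:
  |0.65|^1 * 1.97 = 0.65 * 1.97 = 1.2805
  |3.07|^1 * 0.58 = 3.07 * 0.58 = 1.7806
  |4.07|^1 * 1.54 = 4.07 * 1.54 = 6.2678
Step 3: Sum = 9.3289
Step 4: ||f-g||_1 = (9.3289)^(1/1) = 9.3289


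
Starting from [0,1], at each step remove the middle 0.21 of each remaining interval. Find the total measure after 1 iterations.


Step 1: At each step, fraction remaining = 1 - 0.21 = 0.79
Step 2: After 1 steps, measure = (0.79)^1
Step 3: Computing the power step by step:
  After step 1: 0.79
Result = 0.79


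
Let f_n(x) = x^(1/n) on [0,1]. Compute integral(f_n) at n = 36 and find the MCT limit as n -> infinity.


At n = 36: f_36(x) = x^(1/36).
Step 1: integral(x^(1/36), 0, 1) = [x^(1/36+1) / (1/36+1)] from 0 to 1
     = 1 / (1/36 + 1) = 1 / ((36+1)/36) = 36/(36+1)
     = 36/37 = 0.972973
Step 2: As n -> infinity, f_n(x) = x^(1/n) -> 1 for x in (0,1], and f_n is increasing in n.
By MCT, lim_n integral(f_n) = integral(lim_n f_n) = integral(1, 0, 1) = 1.
Step 3: Verify convergence: 36/37 = 0.972973 -> 1


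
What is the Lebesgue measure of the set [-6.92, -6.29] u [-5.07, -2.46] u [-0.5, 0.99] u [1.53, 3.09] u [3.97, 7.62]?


For pairwise disjoint intervals, m(union) = sum of lengths.
= (-6.29 - -6.92) + (-2.46 - -5.07) + (0.99 - -0.5) + (3.09 - 1.53) + (7.62 - 3.97)
= 0.63 + 2.61 + 1.49 + 1.56 + 3.65
= 9.94


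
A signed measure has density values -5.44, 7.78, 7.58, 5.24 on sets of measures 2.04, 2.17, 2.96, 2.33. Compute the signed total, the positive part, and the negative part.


Step 1: Compute signed measure on each set:
  Set 1: -5.44 * 2.04 = -11.0976
  Set 2: 7.78 * 2.17 = 16.8826
  Set 3: 7.58 * 2.96 = 22.4368
  Set 4: 5.24 * 2.33 = 12.2092
Step 2: Total signed measure = (-11.0976) + (16.8826) + (22.4368) + (12.2092)
     = 40.431
Step 3: Positive part mu+(X) = sum of positive contributions = 51.5286
Step 4: Negative part mu-(X) = |sum of negative contributions| = 11.0976


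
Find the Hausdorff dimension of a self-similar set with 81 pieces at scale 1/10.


For a self-similar set with N copies scaled by 1/r:
dim_H = log(N)/log(r) = log(81)/log(10)
= 4.394449/2.302585
= 1.908485
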